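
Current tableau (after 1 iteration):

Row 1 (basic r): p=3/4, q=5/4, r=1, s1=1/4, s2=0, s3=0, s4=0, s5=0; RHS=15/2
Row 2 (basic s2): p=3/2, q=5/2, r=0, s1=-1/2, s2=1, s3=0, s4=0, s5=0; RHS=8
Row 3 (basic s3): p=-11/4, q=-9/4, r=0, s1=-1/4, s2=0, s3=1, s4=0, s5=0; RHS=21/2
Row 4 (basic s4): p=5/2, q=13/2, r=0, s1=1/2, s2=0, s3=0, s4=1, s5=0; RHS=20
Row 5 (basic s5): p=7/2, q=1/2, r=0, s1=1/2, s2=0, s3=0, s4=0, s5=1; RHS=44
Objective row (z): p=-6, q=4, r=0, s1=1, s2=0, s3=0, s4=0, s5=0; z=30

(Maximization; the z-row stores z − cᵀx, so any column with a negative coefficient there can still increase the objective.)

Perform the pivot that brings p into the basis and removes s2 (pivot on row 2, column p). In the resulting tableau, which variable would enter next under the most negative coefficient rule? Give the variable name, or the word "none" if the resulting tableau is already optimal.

s1

Pivot element 3/2. New z-row = old z-row − (-6)·(row 2/(3/2)).
Updated z-row coefficients: p: 0, q: 14, r: 0, s1: -1, s2: 4, s3: 0, s4: 0, s5: 0.
The most negative is -1 in column s1, so s1 would enter next.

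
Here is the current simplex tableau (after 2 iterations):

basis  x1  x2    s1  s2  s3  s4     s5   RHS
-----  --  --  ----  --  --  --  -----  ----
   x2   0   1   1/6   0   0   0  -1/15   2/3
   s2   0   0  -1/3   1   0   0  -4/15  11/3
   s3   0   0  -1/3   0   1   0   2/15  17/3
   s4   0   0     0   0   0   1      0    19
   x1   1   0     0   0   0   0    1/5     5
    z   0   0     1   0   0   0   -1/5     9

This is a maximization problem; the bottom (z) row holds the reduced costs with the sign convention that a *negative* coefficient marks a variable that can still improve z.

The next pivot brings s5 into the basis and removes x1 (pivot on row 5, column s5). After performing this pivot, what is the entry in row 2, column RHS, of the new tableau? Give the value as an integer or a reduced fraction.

Pivot element is row 5, column s5: 1/5.
Normalize row 5: new (row 5, RHS) = 5/(1/5) = 25.
row 2 ← row 2 − (-4/15)·(new row 5): 11/3 − (-4/15)·25 = 31/3.

31/3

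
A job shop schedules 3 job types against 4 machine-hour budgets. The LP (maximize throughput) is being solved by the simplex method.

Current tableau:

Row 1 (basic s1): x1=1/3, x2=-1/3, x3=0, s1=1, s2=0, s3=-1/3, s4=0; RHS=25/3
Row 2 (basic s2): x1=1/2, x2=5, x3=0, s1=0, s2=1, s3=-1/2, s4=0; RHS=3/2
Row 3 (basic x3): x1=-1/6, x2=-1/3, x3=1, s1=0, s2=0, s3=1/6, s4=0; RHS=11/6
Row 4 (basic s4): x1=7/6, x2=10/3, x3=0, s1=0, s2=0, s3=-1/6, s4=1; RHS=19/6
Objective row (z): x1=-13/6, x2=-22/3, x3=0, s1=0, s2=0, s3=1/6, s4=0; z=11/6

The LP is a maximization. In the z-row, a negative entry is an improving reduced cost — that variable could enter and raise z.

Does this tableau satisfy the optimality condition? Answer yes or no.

Column x1 has objective-row coefficient -13/6, which is negative; an improving pivot exists, so not yet optimal.

no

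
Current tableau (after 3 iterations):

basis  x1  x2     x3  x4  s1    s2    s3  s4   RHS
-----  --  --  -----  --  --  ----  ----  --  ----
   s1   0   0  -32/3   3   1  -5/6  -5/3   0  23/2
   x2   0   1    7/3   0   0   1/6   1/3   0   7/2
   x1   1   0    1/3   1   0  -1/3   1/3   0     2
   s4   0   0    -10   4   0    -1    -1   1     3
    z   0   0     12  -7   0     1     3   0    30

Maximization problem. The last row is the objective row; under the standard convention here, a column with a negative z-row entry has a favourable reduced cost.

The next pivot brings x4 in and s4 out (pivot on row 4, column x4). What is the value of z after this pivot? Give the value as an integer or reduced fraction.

141/4

Minimum ratio for x4: 3/4 = 3/4.
z changes by −(z-row coeff of x4)·ratio = −(-7)·(3/4) = 21/4.
New z = 30 + (21/4) = 141/4.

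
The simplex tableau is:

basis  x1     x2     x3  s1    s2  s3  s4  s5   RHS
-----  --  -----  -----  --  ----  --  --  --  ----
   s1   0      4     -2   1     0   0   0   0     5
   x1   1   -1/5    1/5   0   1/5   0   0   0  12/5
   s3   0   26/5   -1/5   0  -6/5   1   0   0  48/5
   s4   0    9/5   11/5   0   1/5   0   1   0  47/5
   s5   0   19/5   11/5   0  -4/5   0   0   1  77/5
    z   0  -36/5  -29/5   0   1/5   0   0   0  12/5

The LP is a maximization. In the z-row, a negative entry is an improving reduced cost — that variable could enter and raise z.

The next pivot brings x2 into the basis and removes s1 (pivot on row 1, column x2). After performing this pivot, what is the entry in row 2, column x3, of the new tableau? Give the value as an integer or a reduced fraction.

1/10

Pivot element is row 1, column x2: 4.
Normalize row 1: new (row 1, x3) = (-2)/4 = -1/2.
row 2 ← row 2 − (-1/5)·(new row 1): 1/5 − (-1/5)·(-1/2) = 1/10.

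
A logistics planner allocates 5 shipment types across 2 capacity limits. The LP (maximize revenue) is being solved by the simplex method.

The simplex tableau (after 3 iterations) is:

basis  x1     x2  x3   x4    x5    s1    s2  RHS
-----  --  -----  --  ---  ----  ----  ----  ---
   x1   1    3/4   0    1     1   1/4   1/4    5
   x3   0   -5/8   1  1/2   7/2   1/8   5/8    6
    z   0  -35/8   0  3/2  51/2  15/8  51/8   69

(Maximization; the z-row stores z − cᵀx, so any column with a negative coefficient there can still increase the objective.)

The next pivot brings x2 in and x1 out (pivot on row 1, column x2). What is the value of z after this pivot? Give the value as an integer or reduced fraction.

589/6

Minimum ratio for x2: 5/(3/4) = 20/3.
z changes by −(z-row coeff of x2)·ratio = −(-35/8)·(20/3) = 175/6.
New z = 69 + (175/6) = 589/6.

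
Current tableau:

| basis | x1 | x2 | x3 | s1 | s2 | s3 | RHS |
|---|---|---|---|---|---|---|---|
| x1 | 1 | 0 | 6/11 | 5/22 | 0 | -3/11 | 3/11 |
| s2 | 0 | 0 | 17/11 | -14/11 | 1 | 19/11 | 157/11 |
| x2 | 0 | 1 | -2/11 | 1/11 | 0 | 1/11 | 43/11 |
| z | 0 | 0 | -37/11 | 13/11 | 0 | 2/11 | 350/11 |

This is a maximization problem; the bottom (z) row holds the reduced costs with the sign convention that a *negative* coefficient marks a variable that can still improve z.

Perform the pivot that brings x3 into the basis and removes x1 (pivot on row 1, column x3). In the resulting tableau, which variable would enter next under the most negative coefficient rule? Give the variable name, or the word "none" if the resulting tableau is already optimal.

s3

Pivot element 6/11. New z-row = old z-row − (-37/11)·(row 1/(6/11)).
Updated z-row coefficients: x1: 37/6, x2: 0, x3: 0, s1: 31/12, s2: 0, s3: -3/2.
The most negative is -3/2 in column s3, so s3 would enter next.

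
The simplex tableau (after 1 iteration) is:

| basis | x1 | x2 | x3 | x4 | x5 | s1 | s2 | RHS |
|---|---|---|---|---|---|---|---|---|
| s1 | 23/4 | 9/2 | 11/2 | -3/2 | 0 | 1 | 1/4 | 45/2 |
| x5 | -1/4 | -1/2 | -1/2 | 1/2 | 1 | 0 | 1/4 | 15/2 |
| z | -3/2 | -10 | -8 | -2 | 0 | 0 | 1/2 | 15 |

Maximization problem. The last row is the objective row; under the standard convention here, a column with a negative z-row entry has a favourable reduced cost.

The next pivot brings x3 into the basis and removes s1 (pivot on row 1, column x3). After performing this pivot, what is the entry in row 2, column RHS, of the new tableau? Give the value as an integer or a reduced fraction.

105/11

Pivot element is row 1, column x3: 11/2.
Normalize row 1: new (row 1, RHS) = (45/2)/(11/2) = 45/11.
row 2 ← row 2 − (-1/2)·(new row 1): 15/2 − (-1/2)·(45/11) = 105/11.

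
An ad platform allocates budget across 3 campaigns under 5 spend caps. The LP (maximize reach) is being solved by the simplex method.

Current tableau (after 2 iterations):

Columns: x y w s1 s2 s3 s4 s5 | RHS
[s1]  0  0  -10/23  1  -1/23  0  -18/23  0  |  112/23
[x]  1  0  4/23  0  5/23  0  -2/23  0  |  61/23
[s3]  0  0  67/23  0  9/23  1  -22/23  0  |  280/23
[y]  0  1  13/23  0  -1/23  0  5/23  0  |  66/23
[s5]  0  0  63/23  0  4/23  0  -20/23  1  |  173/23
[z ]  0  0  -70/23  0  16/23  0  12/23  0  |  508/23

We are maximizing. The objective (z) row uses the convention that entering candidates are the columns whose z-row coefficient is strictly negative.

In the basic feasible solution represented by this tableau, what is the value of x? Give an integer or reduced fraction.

61/23

x is basic (row 2); its value is the RHS of that row: 61/23.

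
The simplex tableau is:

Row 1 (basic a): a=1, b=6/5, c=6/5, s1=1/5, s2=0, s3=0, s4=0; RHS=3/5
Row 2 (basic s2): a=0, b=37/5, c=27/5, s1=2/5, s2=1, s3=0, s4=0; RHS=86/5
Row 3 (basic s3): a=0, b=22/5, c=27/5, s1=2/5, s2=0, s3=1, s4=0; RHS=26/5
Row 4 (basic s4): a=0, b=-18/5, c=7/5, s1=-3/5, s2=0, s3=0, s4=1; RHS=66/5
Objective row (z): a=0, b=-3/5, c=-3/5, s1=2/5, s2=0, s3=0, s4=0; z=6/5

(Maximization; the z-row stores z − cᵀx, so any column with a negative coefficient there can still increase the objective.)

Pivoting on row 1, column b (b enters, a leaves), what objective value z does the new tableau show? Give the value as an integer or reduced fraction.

3/2

Minimum ratio for b: (3/5)/(6/5) = 1/2.
z changes by −(z-row coeff of b)·ratio = −(-3/5)·(1/2) = 3/10.
New z = 6/5 + (3/10) = 3/2.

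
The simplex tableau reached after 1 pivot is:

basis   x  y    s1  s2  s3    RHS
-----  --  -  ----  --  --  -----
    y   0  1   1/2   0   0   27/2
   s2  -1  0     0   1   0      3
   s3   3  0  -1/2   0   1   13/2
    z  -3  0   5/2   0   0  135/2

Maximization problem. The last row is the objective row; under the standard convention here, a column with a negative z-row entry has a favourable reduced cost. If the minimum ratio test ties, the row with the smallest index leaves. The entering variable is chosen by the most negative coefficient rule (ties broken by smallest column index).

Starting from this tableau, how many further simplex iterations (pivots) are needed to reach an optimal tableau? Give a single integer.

pivot: x in, s3 out → z = 74
No improving column remains; optimal.

1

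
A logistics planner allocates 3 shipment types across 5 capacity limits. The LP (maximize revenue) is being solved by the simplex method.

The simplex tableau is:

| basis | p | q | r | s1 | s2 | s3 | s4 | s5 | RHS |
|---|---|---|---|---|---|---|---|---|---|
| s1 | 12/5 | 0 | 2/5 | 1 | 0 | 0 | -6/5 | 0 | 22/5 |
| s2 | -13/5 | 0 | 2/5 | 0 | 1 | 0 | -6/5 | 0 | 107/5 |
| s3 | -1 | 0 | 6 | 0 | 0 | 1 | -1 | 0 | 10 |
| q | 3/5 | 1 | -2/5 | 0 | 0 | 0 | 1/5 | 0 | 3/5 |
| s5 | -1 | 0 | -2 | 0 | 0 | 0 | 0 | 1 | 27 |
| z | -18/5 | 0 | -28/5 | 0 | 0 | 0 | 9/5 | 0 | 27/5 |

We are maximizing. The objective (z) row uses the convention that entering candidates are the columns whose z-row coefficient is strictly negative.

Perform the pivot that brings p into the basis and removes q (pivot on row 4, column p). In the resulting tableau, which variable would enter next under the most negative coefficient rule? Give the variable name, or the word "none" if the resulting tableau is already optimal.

r

Pivot element 3/5. New z-row = old z-row − (-18/5)·(row 4/(3/5)).
Updated z-row coefficients: p: 0, q: 6, r: -8, s1: 0, s2: 0, s3: 0, s4: 3, s5: 0.
The most negative is -8 in column r, so r would enter next.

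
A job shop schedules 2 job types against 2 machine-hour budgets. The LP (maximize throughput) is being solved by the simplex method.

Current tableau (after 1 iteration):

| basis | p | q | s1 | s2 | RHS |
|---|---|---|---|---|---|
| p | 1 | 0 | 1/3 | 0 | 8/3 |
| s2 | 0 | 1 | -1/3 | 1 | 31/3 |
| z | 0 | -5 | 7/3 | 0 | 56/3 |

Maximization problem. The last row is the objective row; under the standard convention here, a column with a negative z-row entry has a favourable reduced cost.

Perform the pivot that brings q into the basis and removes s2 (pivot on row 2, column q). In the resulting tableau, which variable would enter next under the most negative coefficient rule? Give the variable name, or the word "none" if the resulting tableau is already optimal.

none

Pivot element 1. New z-row = old z-row − (-5)·(row 2/1).
Updated z-row coefficients: p: 0, q: 0, s1: 2/3, s2: 5.
No coefficient is strictly negative; the tableau after this pivot is optimal.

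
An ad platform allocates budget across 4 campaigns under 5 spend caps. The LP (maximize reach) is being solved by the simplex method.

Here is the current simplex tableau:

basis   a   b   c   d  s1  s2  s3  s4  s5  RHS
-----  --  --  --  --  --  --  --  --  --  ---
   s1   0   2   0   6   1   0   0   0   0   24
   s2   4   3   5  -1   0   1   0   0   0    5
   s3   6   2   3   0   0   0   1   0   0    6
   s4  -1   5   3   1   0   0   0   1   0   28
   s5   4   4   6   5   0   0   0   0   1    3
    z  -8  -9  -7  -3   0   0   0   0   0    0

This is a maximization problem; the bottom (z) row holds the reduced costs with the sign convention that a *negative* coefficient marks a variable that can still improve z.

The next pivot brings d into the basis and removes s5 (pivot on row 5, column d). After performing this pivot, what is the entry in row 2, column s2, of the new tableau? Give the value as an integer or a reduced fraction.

1

Pivot element is row 5, column d: 5.
Normalize row 5: new (row 5, s2) = 0/5 = 0.
row 2 ← row 2 − (-1)·(new row 5): 1 − (-1)·0 = 1.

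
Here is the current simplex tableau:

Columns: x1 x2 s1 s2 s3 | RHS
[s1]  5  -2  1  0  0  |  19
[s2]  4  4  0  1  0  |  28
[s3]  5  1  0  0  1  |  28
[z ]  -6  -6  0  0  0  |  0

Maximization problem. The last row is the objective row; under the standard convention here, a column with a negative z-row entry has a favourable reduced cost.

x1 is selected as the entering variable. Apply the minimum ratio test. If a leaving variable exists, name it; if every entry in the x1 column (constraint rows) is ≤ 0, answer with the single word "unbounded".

Ratios: row 1 (s1): 19/5 = 19/5; row 2 (s2): 28/4 = 7; row 3 (s3): 28/5 = 28/5.
Minimum ratio is in the s1 row, so s1 leaves.

s1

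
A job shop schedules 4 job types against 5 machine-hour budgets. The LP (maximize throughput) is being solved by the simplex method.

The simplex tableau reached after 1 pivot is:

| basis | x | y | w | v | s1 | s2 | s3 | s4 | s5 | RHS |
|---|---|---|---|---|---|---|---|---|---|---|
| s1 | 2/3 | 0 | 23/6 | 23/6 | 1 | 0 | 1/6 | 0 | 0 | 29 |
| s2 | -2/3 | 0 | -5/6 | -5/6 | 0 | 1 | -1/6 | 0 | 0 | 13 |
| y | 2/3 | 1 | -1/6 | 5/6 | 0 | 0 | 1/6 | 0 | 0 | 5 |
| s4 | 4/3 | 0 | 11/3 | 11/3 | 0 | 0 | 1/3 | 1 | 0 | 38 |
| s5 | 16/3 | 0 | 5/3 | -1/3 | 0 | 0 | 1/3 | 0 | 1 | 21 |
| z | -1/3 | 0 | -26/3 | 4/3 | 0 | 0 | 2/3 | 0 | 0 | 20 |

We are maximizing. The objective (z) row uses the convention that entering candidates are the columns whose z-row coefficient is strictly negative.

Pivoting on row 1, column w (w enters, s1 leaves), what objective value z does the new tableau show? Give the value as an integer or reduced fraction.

1968/23

Minimum ratio for w: 29/(23/6) = 174/23.
z changes by −(z-row coeff of w)·ratio = −(-26/3)·(174/23) = 1508/23.
New z = 20 + (1508/23) = 1968/23.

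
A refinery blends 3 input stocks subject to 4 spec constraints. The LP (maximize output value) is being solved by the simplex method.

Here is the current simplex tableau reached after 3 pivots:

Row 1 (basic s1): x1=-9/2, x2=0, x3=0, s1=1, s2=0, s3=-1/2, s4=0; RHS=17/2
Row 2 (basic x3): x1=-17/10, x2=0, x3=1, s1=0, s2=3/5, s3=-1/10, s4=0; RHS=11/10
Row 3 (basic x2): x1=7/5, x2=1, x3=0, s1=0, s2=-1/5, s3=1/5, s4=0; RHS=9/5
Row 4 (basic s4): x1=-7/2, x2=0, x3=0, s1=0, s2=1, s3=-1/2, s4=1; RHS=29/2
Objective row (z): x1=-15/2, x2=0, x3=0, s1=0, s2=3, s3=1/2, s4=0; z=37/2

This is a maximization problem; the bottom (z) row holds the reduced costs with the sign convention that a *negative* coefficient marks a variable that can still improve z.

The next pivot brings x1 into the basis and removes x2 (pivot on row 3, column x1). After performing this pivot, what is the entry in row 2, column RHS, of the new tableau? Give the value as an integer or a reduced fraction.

23/7

Pivot element is row 3, column x1: 7/5.
Normalize row 3: new (row 3, RHS) = (9/5)/(7/5) = 9/7.
row 2 ← row 2 − (-17/10)·(new row 3): 11/10 − (-17/10)·(9/7) = 23/7.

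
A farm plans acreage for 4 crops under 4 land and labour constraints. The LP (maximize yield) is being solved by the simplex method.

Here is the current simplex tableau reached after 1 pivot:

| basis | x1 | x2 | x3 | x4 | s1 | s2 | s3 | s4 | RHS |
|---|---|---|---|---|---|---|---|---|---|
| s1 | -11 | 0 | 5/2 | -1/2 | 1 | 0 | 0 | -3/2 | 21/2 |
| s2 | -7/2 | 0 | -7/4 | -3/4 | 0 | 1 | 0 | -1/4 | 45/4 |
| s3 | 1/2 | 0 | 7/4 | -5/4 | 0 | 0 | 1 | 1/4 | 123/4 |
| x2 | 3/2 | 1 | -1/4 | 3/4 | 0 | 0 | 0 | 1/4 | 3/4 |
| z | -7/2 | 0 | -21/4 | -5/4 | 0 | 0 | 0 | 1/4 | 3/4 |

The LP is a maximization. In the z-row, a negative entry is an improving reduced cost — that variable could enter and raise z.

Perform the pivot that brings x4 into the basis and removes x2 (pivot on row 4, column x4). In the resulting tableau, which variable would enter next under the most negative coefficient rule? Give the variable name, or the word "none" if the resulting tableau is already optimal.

Pivot element 3/4. New z-row = old z-row − (-5/4)·(row 4/(3/4)).
Updated z-row coefficients: x1: -1, x2: 5/3, x3: -17/3, x4: 0, s1: 0, s2: 0, s3: 0, s4: 2/3.
The most negative is -17/3 in column x3, so x3 would enter next.

x3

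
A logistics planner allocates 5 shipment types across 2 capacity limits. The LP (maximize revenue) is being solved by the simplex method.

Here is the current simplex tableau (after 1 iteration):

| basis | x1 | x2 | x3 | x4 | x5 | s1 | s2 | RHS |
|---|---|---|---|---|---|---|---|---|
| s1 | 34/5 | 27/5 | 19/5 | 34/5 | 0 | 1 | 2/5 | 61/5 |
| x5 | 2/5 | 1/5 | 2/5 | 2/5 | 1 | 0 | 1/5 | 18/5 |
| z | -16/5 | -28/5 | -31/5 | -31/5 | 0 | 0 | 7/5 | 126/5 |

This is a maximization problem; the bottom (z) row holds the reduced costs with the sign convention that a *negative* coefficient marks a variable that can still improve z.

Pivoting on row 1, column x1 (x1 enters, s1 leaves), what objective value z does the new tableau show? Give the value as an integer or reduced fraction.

526/17

Minimum ratio for x1: (61/5)/(34/5) = 61/34.
z changes by −(z-row coeff of x1)·ratio = −(-16/5)·(61/34) = 488/85.
New z = 126/5 + (488/85) = 526/17.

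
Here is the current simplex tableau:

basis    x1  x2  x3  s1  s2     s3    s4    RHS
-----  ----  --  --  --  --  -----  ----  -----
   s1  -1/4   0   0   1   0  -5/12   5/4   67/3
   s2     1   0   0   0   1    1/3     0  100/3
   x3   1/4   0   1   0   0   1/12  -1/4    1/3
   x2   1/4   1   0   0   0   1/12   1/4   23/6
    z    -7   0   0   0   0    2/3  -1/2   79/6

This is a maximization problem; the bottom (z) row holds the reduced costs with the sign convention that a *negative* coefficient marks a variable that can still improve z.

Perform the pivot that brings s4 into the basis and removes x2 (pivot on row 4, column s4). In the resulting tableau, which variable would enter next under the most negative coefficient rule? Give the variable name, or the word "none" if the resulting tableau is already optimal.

Pivot element 1/4. New z-row = old z-row − (-1/2)·(row 4/(1/4)).
Updated z-row coefficients: x1: -13/2, x2: 2, x3: 0, s1: 0, s2: 0, s3: 5/6, s4: 0.
The most negative is -13/2 in column x1, so x1 would enter next.

x1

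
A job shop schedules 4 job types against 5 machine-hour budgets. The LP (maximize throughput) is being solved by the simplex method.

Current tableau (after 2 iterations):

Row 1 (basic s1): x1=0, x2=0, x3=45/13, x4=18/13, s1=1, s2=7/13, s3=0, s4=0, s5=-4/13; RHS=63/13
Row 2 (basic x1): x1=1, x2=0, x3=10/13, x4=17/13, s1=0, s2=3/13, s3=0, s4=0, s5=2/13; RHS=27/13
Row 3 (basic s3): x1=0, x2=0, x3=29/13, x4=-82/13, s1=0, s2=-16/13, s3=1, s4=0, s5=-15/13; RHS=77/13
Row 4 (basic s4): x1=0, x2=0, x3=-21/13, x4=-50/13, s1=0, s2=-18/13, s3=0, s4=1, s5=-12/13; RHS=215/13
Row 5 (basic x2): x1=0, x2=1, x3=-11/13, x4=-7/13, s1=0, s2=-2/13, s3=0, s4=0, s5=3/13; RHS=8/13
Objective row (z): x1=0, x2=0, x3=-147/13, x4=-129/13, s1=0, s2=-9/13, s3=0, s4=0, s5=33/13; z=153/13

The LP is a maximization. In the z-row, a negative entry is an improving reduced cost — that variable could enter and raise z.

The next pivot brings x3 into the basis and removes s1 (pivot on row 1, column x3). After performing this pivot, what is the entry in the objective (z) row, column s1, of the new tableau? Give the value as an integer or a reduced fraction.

Pivot element is row 1, column x3: 45/13.
Normalize row 1: new (row 1, s1) = 1/(45/13) = 13/45.
z-row ← z-row − (-147/13)·(new row 1): 0 − (-147/13)·(13/45) = 49/15.

49/15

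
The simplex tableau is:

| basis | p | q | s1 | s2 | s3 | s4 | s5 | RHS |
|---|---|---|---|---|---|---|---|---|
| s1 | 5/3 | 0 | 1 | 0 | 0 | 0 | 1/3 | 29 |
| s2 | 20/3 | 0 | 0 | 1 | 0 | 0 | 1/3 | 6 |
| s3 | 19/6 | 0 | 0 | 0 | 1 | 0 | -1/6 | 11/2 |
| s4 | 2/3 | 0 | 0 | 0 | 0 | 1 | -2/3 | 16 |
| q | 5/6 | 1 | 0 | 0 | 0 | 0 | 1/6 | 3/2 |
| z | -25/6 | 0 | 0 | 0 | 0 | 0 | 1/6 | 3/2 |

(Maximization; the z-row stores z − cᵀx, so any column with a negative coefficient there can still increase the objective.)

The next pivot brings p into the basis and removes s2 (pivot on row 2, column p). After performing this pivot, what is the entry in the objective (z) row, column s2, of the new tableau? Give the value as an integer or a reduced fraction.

5/8

Pivot element is row 2, column p: 20/3.
Normalize row 2: new (row 2, s2) = 1/(20/3) = 3/20.
z-row ← z-row − (-25/6)·(new row 2): 0 − (-25/6)·(3/20) = 5/8.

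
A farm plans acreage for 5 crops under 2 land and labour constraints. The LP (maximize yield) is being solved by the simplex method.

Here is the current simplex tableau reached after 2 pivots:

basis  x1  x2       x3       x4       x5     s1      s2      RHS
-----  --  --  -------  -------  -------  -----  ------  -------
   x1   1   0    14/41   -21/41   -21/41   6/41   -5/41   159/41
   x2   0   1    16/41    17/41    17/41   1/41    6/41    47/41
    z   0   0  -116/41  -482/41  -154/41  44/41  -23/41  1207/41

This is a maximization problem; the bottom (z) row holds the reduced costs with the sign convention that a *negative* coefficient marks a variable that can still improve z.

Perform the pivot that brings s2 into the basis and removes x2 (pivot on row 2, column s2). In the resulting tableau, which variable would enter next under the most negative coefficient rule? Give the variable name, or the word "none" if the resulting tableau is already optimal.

x4

Pivot element 6/41. New z-row = old z-row − (-23/41)·(row 2/(6/41)).
Updated z-row coefficients: x1: 0, x2: 23/6, x3: -4/3, x4: -61/6, x5: -13/6, s1: 7/6, s2: 0.
The most negative is -61/6 in column x4, so x4 would enter next.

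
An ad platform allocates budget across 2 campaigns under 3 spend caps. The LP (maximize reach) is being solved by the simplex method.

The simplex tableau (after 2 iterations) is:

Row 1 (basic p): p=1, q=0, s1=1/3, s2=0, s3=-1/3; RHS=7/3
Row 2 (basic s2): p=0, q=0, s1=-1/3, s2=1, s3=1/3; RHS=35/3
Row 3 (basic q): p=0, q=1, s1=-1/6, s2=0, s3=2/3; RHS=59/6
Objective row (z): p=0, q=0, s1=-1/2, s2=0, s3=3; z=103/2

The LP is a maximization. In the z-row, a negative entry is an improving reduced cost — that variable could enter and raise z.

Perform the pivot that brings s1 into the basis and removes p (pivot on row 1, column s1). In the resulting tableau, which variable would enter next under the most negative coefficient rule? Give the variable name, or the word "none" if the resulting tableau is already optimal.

Pivot element 1/3. New z-row = old z-row − (-1/2)·(row 1/(1/3)).
Updated z-row coefficients: p: 3/2, q: 0, s1: 0, s2: 0, s3: 5/2.
No coefficient is strictly negative; the tableau after this pivot is optimal.

none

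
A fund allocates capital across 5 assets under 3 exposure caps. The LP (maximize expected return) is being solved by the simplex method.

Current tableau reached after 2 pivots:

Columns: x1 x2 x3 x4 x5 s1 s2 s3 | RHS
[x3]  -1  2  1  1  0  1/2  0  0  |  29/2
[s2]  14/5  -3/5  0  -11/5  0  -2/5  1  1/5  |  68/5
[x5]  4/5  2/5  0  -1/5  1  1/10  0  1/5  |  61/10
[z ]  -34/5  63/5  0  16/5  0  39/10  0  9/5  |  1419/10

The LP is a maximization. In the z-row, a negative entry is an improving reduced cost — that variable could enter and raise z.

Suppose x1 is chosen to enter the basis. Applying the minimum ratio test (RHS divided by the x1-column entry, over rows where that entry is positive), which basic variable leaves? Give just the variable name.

Ratios: row 1 (x3): entry -1 ≤ 0, skip; row 2 (s2): (68/5)/(14/5) = 34/7; row 3 (x5): (61/10)/(4/5) = 61/8.
Minimum ratio 34/7 is in the s2 row, so s2 leaves.

s2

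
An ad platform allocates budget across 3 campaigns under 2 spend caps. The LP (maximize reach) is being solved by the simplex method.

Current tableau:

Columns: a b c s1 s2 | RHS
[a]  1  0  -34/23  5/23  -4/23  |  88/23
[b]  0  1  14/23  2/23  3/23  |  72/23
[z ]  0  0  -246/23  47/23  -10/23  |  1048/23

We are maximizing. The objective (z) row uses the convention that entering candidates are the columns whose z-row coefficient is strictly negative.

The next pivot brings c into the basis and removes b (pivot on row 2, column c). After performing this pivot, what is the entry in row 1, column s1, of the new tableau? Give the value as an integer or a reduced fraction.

Pivot element is row 2, column c: 14/23.
Normalize row 2: new (row 2, s1) = (2/23)/(14/23) = 1/7.
row 1 ← row 1 − (-34/23)·(new row 2): 5/23 − (-34/23)·(1/7) = 3/7.

3/7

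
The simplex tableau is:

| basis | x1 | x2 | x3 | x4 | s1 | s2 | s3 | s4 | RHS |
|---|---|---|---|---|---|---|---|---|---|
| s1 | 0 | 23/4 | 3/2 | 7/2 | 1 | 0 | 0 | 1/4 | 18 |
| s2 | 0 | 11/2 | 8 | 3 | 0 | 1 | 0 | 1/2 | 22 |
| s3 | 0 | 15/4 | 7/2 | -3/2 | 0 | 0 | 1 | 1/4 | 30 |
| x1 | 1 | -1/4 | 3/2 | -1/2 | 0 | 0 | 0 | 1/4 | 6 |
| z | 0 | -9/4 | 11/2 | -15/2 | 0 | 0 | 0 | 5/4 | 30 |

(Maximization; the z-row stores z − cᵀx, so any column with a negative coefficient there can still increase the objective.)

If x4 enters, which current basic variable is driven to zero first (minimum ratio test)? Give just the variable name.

Ratios: row 1 (s1): 18/(7/2) = 36/7; row 2 (s2): 22/3 = 22/3; row 3 (s3): entry -3/2 ≤ 0, skip; row 4 (x1): entry -1/2 ≤ 0, skip.
Minimum ratio 36/7 is in the s1 row, so s1 leaves.

s1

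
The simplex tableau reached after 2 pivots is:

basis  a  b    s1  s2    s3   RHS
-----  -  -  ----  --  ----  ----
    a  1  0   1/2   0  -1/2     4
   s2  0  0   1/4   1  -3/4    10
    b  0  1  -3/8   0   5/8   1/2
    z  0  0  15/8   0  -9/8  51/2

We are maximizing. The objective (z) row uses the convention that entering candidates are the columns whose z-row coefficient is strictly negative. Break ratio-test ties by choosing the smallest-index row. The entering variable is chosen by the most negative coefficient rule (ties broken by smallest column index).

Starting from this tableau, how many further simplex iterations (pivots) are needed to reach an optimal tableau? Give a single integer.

pivot: s3 in, b out → z = 132/5
No improving column remains; optimal.

1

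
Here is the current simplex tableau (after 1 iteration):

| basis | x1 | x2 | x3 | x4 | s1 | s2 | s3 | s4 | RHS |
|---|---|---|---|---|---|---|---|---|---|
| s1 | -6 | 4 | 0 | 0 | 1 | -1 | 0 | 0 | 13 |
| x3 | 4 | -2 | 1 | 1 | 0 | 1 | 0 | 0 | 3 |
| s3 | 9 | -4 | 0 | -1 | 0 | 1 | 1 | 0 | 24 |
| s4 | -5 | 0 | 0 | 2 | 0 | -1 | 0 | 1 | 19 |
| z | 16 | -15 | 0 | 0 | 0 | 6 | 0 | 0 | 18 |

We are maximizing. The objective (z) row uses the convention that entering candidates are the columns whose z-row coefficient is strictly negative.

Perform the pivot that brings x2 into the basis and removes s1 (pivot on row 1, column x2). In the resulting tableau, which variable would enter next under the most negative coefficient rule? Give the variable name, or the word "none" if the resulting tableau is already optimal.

Pivot element 4. New z-row = old z-row − (-15)·(row 1/4).
Updated z-row coefficients: x1: -13/2, x2: 0, x3: 0, x4: 0, s1: 15/4, s2: 9/4, s3: 0, s4: 0.
The most negative is -13/2 in column x1, so x1 would enter next.

x1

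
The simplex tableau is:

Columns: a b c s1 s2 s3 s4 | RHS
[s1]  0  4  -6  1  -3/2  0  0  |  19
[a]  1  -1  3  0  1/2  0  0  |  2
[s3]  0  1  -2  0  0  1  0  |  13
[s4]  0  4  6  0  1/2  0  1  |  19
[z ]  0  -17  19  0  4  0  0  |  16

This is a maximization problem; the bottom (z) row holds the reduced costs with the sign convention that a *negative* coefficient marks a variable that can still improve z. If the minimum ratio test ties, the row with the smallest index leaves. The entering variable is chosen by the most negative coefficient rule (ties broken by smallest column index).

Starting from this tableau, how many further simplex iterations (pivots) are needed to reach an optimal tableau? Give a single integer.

pivot: b in, s1 out → z = 387/4
pivot: c in, s4 out → z = 387/4
pivot: s2 in, c out → z = 387/4
No improving column remains; optimal.

3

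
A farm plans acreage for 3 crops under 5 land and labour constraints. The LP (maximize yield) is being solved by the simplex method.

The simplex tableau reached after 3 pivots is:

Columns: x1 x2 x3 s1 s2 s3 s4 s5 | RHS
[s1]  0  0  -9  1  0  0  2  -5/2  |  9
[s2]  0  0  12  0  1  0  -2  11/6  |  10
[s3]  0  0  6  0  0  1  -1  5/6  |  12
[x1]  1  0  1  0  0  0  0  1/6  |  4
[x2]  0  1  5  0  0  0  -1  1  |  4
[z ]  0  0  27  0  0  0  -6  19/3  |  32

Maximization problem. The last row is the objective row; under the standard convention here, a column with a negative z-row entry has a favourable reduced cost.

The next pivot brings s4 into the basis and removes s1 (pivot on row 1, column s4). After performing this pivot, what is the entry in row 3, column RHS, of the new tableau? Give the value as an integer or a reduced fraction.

33/2

Pivot element is row 1, column s4: 2.
Normalize row 1: new (row 1, RHS) = 9/2 = 9/2.
row 3 ← row 3 − (-1)·(new row 1): 12 − (-1)·(9/2) = 33/2.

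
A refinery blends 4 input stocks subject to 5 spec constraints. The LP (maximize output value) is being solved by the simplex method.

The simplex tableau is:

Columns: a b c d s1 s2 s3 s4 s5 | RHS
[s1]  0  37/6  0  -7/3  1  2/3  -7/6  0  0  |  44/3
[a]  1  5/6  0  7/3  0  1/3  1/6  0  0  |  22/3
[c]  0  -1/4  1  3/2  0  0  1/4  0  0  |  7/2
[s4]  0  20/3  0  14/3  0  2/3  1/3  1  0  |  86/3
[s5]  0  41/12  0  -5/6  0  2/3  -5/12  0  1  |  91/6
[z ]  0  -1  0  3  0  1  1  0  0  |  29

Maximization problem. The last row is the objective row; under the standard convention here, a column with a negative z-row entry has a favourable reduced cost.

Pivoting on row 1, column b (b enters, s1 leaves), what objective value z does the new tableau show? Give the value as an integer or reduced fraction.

Minimum ratio for b: (44/3)/(37/6) = 88/37.
z changes by −(z-row coeff of b)·ratio = −(-1)·(88/37) = 88/37.
New z = 29 + (88/37) = 1161/37.

1161/37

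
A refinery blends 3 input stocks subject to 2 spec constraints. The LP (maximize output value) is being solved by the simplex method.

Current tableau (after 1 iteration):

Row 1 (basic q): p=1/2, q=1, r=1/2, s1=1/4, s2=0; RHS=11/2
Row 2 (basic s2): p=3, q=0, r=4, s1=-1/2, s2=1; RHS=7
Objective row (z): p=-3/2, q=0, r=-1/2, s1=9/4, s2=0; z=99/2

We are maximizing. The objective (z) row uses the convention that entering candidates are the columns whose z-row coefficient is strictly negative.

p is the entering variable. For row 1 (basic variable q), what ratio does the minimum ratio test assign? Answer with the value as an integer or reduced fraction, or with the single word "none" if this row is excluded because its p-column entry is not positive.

Ratio = RHS / (p entry) = (11/2) / (1/2) = 11.

11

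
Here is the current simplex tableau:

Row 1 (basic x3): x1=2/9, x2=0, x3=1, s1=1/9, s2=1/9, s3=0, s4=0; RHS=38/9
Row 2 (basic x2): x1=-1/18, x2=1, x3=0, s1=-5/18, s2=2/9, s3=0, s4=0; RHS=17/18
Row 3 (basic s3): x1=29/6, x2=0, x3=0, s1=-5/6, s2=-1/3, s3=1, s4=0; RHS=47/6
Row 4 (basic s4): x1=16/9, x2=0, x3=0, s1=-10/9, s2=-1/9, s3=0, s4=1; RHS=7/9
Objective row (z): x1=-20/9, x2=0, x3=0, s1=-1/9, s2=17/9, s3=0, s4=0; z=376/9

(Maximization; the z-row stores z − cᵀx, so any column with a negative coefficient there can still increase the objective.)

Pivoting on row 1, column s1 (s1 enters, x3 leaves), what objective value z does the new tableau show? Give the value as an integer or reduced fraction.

Minimum ratio for s1: (38/9)/(1/9) = 38.
z changes by −(z-row coeff of s1)·ratio = −(-1/9)·38 = 38/9.
New z = 376/9 + (38/9) = 46.

46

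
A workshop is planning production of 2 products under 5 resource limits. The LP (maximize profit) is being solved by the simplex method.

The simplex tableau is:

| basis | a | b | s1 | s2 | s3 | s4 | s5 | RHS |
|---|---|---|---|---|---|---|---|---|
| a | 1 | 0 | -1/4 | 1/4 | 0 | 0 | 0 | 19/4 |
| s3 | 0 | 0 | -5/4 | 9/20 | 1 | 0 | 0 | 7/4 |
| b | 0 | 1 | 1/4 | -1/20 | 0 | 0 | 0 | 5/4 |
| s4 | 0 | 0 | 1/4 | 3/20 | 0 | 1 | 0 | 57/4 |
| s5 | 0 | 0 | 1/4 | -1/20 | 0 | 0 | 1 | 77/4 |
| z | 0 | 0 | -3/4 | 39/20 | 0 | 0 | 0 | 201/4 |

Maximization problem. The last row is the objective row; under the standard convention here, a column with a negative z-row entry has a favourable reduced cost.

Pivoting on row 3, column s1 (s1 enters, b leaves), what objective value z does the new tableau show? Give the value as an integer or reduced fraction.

Minimum ratio for s1: (5/4)/(1/4) = 5.
z changes by −(z-row coeff of s1)·ratio = −(-3/4)·5 = 15/4.
New z = 201/4 + (15/4) = 54.

54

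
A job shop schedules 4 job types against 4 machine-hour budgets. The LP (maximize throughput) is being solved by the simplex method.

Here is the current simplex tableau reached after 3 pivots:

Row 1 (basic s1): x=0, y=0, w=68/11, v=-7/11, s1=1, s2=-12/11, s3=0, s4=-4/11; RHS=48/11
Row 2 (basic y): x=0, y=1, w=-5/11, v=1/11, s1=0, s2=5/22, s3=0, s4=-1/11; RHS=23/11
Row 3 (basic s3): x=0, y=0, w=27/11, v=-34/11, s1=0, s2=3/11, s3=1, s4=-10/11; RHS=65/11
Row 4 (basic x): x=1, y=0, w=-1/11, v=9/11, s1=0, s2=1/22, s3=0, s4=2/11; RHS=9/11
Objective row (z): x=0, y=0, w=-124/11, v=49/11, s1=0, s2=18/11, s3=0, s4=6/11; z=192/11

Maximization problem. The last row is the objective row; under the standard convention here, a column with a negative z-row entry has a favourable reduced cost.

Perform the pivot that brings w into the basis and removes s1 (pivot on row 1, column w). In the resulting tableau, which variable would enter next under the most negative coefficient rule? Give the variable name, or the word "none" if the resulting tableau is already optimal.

Pivot element 68/11. New z-row = old z-row − (-124/11)·(row 1/(68/11)).
Updated z-row coefficients: x: 0, y: 0, w: 0, v: 56/17, s1: 31/17, s2: -6/17, s3: 0, s4: -2/17.
The most negative is -6/17 in column s2, so s2 would enter next.

s2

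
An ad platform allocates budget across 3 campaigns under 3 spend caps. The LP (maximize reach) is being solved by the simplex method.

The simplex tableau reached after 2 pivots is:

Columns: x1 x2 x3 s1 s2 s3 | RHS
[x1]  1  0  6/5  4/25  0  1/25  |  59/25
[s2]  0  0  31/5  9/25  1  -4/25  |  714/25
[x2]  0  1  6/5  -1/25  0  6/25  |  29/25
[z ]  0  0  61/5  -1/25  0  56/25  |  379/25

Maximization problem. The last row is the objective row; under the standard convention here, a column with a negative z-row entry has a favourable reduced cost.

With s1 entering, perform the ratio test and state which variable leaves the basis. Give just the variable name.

Ratios: row 1 (x1): (59/25)/(4/25) = 59/4; row 2 (s2): (714/25)/(9/25) = 238/3; row 3 (x2): entry -1/25 ≤ 0, skip.
Minimum ratio 59/4 is in the x1 row, so x1 leaves.

x1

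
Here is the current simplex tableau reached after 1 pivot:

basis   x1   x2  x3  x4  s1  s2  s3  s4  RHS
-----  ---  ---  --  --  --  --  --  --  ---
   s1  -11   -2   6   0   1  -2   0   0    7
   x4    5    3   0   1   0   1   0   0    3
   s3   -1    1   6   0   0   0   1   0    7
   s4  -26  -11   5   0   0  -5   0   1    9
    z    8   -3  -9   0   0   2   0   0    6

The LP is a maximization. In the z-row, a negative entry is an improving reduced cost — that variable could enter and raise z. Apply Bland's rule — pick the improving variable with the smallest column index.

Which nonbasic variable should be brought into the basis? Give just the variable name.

Objective-row coefficients: x1: 8, x2: -3, x3: -9, x4: 0, s1: 0, s2: 2, s3: 0, s4: 0.
Improving columns: x2, x3. Bland's rule picks the smallest column index → x2.

x2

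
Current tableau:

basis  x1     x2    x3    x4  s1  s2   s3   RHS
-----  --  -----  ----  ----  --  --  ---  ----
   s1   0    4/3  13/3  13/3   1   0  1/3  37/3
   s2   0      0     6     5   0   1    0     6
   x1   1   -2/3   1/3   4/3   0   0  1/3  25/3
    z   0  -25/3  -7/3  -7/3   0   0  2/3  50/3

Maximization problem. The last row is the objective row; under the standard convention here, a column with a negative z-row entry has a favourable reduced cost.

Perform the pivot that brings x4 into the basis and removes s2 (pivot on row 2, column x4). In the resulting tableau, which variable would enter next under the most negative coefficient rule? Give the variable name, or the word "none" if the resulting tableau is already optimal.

x2

Pivot element 5. New z-row = old z-row − (-7/3)·(row 2/5).
Updated z-row coefficients: x1: 0, x2: -25/3, x3: 7/15, x4: 0, s1: 0, s2: 7/15, s3: 2/3.
The most negative is -25/3 in column x2, so x2 would enter next.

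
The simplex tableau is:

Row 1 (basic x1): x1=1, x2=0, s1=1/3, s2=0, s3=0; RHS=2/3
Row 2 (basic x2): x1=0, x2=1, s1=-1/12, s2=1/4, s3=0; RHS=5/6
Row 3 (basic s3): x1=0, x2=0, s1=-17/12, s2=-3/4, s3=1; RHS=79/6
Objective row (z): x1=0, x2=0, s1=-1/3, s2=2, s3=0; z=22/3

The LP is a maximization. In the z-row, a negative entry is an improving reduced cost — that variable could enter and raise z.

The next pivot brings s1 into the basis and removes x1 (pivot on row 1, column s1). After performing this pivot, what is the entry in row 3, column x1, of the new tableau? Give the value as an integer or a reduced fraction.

17/4

Pivot element is row 1, column s1: 1/3.
Normalize row 1: new (row 1, x1) = 1/(1/3) = 3.
row 3 ← row 3 − (-17/12)·(new row 1): 0 − (-17/12)·3 = 17/4.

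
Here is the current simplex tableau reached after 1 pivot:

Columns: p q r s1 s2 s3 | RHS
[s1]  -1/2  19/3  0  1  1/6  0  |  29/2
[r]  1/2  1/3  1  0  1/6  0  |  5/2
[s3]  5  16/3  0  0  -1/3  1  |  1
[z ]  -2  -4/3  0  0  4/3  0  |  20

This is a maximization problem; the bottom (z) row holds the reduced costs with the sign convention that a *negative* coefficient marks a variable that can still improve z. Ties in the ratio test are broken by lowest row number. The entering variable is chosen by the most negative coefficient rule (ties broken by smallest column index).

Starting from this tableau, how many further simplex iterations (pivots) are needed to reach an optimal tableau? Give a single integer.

1

pivot: p in, s3 out → z = 102/5
No improving column remains; optimal.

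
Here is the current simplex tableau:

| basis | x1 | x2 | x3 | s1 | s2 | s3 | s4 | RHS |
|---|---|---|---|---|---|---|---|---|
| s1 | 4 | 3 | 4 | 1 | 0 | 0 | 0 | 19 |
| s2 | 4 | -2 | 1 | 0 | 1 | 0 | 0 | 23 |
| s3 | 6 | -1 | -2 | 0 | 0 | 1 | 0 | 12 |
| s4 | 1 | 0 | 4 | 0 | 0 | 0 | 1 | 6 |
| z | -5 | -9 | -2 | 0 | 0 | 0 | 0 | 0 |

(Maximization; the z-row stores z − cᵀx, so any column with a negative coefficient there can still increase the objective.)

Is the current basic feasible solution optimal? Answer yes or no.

no

Column x1 has objective-row coefficient -5, which is negative; an improving pivot exists, so not yet optimal.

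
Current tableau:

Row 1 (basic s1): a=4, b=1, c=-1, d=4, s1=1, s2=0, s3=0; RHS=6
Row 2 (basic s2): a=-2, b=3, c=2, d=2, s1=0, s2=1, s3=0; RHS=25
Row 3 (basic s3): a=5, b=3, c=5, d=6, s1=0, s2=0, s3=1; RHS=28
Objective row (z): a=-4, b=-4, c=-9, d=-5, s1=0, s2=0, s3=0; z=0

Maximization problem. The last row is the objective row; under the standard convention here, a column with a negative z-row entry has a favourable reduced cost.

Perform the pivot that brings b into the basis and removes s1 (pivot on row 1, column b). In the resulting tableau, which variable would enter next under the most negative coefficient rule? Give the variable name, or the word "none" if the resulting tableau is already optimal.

c

Pivot element 1. New z-row = old z-row − (-4)·(row 1/1).
Updated z-row coefficients: a: 12, b: 0, c: -13, d: 11, s1: 4, s2: 0, s3: 0.
The most negative is -13 in column c, so c would enter next.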